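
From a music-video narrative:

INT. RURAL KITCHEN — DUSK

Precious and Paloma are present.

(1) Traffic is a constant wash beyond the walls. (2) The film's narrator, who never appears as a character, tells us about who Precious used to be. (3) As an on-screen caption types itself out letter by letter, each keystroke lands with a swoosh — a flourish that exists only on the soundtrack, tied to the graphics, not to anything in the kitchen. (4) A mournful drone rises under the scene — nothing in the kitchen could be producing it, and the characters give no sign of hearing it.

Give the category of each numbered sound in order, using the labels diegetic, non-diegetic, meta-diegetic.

Sound (1): it's the actual ambient sound of the location, so diegetic.
Sound (2): external voice-over — not a character, not heard by anyone in the scene, so non-diegetic.
(3) the caption isn't part of the story world, so neither is the sound tied to it → non-diegetic.
(4) is non-diegetic: it has no source in the story world and no character can hear it — it's underscore.

diegetic, non-diegetic, non-diegetic, non-diegetic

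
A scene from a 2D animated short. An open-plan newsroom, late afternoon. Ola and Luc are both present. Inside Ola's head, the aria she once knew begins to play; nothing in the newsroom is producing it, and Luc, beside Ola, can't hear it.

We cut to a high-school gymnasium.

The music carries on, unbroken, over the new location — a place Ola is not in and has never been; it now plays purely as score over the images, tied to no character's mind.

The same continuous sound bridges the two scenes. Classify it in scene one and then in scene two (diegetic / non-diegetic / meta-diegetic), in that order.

meta-diegetic, non-diegetic

Scene one: the music exists only inside Ola's mind; Luc can't hear it → meta-diegetic.
Scene two: it's detached from Ola entirely and plays over unrelated images with no in-world source — conventional underscore → non-diegetic.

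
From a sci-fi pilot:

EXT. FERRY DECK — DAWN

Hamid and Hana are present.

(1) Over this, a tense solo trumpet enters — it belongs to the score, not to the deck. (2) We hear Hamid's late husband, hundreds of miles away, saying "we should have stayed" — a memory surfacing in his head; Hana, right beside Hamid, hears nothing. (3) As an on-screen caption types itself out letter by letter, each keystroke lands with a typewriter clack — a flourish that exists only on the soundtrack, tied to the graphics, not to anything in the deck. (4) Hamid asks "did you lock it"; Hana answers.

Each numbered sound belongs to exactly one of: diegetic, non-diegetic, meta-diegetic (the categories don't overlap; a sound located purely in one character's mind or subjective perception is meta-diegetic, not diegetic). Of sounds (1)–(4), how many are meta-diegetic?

Sound (1): it has no source in the story world and no character can hear it — it's underscore, so non-diegetic.
Sound (2): it's Hamid's recollection rendered as sound; the other character can't hear it, so meta-diegetic.
Sound (3): it accompanies on-screen graphics, not anything inside the story world, so non-diegetic.
Sound (4): on-screen dialogue — Hamid speaks and Hana is there to hear, so diegetic.
So 1 of the 4 is meta-diegetic: (2).

1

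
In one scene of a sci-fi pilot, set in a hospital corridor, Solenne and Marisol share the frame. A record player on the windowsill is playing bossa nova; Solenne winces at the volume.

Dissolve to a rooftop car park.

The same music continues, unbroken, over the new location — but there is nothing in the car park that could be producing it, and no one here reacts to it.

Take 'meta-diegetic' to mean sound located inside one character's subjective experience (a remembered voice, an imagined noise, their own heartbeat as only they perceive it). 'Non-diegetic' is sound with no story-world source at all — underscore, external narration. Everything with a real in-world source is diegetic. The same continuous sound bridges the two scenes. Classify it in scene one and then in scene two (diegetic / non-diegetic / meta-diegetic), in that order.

Scene one: a record player is an on-screen source and Solenne reacts to it → diegetic.
Scene two: there is no source in the car park and no one hears it — it's now underscore → non-diegetic.

diegetic, non-diegetic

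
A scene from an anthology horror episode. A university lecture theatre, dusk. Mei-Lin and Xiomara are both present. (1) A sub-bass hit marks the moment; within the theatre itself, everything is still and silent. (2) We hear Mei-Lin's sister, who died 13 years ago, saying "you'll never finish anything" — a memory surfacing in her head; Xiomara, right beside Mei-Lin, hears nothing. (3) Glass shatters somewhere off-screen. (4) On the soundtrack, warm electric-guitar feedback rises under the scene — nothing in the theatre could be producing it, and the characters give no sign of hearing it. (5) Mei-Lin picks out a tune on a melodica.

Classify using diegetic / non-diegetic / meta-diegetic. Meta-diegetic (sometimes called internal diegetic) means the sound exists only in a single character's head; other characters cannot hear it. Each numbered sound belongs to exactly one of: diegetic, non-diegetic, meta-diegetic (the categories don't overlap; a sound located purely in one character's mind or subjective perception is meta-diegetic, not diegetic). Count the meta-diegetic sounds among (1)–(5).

Sound (1): it's a sound-design accent with no in-world source; no one in the scene can hear it, so non-diegetic.
(2) a remembered line, private to Mei-Lin — not present in the room, not audible to Xiomara → meta-diegetic.
Sound (3): an in-world source (glass); characters could hear it, so diegetic.
(4) is non-diegetic: score with no on-screen or off-screen source; it exists for the audience alone.
(5) a character is playing a melodica on screen → diegetic.
So 1 of the 5 is meta-diegetic: (2).

1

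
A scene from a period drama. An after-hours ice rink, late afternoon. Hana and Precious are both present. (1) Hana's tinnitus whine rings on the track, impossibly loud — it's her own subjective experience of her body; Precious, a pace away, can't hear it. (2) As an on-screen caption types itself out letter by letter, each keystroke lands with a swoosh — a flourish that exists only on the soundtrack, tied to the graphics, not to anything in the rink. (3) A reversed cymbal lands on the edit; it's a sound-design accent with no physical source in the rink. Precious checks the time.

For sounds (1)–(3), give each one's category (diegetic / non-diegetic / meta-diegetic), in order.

(1) is meta-diegetic: point-of-audition from inside Hana's body; not a sound in the room.
(2) sound married to a title/caption — outside the diegesis by definition → non-diegetic.
Sound (3): nothing in the scene produces it; it's an accent added for the audience, so non-diegetic.

meta-diegetic, non-diegetic, non-diegetic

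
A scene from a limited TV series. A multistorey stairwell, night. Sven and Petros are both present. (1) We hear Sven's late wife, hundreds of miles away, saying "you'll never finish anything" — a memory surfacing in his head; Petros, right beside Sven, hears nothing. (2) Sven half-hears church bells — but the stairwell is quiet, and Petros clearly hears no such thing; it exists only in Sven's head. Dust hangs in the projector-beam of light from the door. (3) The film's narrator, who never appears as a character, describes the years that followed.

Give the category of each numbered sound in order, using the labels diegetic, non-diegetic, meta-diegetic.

Sound (1): the voice is a memory playing only inside Sven's mind; Petros can't hear it, so meta-diegetic.
(2) is meta-diegetic: the sound is imagined by Sven; nothing in the story world is producing it and Petros can't hear it.
(3) is non-diegetic: the narrator exists outside the story world, addressing only the audience.

meta-diegetic, meta-diegetic, non-diegetic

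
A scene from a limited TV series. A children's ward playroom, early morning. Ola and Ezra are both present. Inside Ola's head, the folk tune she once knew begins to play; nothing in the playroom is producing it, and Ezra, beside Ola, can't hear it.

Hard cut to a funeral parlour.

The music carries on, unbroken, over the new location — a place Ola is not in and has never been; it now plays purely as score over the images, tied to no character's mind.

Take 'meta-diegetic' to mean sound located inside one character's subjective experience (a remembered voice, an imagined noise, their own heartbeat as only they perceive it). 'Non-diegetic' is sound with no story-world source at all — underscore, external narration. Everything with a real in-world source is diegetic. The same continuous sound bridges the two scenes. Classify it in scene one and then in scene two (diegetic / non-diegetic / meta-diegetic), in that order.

meta-diegetic, non-diegetic

Scene one: the music exists only inside Ola's mind; Ezra can't hear it → meta-diegetic.
Scene two: it's detached from Ola entirely and plays over unrelated images with no in-world source — conventional underscore → non-diegetic.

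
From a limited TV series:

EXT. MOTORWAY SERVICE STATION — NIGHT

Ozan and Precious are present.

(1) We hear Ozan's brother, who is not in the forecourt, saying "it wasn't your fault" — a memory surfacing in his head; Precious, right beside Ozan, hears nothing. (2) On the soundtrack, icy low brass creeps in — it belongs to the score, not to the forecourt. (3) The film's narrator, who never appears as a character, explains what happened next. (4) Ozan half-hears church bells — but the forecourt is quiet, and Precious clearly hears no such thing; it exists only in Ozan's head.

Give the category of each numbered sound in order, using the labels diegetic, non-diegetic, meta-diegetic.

(1) is meta-diegetic: a remembered line, private to Ozan — not present in the room, not audible to Precious.
Sound (2): nothing in the forecourt produces it and the characters don't hear it — pure soundtrack, so non-diegetic.
Sound (3): external voice-over — not a character, not heard by anyone in the scene, so non-diegetic.
Sound (4): the sound is imagined by Ozan; nothing in the story world is producing it and Precious can't hear it, so meta-diegetic.

meta-diegetic, non-diegetic, non-diegetic, meta-diegetic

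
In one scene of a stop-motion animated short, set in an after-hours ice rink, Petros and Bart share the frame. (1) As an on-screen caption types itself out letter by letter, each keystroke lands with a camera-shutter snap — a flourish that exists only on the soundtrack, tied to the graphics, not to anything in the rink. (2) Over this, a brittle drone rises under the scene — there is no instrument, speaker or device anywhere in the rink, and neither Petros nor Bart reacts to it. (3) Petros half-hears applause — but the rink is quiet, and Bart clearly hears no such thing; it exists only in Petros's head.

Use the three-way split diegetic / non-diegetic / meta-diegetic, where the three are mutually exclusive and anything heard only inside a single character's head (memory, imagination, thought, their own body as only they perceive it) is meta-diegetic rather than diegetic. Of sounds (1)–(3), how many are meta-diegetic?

Sound (1): it accompanies on-screen graphics, not anything inside the story world, so non-diegetic.
(2) is non-diegetic: score with no on-screen or off-screen source; it exists for the audience alone.
(3) subjective to Petros: the rink is silent and Bart hears nothing → meta-diegetic.
So 1 of the 3 is meta-diegetic: (3).

1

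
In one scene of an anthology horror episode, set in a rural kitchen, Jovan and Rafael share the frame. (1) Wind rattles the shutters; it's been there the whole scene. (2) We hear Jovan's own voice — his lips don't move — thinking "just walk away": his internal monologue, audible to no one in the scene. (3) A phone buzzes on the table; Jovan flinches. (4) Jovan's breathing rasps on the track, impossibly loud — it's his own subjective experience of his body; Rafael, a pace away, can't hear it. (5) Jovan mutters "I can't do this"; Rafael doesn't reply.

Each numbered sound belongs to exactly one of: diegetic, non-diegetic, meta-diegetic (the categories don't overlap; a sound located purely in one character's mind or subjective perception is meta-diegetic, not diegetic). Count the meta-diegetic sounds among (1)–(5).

Sound (1): it's the actual ambient sound of the location, so diegetic.
Sound (2): it's Jovan's unspoken thought, heard only by the audience via his subjectivity, so meta-diegetic.
Sound (3): a phone is a real object/event in the scene's world, so diegetic.
(4) it's Jovan's internal bodily sensation rendered as sound; only Jovan 'hears' it → meta-diegetic.
(5) on-screen dialogue — Jovan speaks and Rafael is there to hear → diegetic.
Meta-diegetic: (2), (4) — that's 2.

2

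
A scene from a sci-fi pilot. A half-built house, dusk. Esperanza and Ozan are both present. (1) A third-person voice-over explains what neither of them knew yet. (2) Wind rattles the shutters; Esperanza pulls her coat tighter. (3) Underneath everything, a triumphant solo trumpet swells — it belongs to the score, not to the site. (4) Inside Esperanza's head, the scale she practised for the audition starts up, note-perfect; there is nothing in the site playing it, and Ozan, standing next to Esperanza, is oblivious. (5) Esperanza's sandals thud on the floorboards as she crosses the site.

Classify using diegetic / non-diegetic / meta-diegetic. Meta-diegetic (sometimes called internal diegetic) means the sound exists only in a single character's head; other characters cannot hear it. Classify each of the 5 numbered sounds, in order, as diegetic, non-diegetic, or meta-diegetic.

Sound (1): the narrator exists outside the story world, addressing only the audience, so non-diegetic.
(2) ambient/room sound belonging to the story's physical space → diegetic.
(3) is non-diegetic: score with no on-screen or off-screen source; it exists for the audience alone.
(4) the music is a memory playing inside Esperanza's mind alone; no real-world source, Ozan can't hear it → meta-diegetic.
(5) it's the physical sound of Esperanza moving in the space → diegetic.

non-diegetic, diegetic, non-diegetic, meta-diegetic, diegetic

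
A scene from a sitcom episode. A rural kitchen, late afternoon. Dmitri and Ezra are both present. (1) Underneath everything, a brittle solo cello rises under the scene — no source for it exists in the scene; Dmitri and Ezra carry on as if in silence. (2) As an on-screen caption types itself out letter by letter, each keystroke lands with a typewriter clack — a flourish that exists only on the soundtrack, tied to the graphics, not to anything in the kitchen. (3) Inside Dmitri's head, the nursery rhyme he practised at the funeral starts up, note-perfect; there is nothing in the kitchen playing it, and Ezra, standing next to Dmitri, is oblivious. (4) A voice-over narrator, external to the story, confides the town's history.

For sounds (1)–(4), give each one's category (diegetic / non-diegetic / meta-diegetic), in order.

non-diegetic, non-diegetic, meta-diegetic, non-diegetic

Sound (1): score with no on-screen or off-screen source; it exists for the audience alone, so non-diegetic.
(2) is non-diegetic: sound married to a title/caption — outside the diegesis by definition.
Sound (3): remembered music, private to Dmitri — Ezra is oblivious because it isn't in the room, so meta-diegetic.
(4) the narrator exists outside the story world, addressing only the audience → non-diegetic.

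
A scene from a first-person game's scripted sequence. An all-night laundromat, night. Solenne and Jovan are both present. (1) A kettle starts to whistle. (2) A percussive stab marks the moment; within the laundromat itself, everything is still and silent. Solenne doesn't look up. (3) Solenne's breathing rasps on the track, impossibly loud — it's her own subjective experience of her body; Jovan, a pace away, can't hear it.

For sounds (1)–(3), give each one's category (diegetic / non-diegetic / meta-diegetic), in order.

(1) an in-world source (a kettle); characters could hear it → diegetic.
(2) nothing in the scene produces it; it's an accent added for the audience → non-diegetic.
(3) is meta-diegetic: a subjective body sound — Solenne's private perception, inaudible to Jovan.

diegetic, non-diegetic, meta-diegetic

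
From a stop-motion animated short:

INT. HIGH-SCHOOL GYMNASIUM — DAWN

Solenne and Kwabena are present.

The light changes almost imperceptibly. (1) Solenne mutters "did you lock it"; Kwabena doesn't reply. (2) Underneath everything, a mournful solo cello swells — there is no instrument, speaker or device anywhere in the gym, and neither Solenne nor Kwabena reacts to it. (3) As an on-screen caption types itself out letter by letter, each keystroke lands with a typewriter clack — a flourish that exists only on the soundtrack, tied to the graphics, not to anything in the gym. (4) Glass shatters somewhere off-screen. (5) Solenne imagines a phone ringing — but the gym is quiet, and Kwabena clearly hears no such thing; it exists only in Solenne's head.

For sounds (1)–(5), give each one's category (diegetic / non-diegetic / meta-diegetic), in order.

Sound (1): Solenne is a character speaking aloud in the scene, so diegetic.
Sound (2): nothing in the gym produces it and the characters don't hear it — pure soundtrack, so non-diegetic.
Sound (3): it accompanies on-screen graphics, not anything inside the story world, so non-diegetic.
(4) glass is a real object/event in the scene's world → diegetic.
(5) is meta-diegetic: subjective to Solenne: the gym is silent and Kwabena hears nothing.

diegetic, non-diegetic, non-diegetic, diegetic, meta-diegetic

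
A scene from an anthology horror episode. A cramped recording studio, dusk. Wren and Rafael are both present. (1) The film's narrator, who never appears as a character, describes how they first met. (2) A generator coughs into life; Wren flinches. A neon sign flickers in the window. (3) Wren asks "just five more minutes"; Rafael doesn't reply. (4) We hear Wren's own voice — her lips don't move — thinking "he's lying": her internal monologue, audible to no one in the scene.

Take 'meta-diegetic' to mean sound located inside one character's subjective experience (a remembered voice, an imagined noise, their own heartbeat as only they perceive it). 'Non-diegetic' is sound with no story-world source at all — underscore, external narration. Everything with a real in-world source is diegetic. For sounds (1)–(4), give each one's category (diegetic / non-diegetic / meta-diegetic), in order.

Sound (1): external voice-over — not a character, not heard by anyone in the scene, so non-diegetic.
(2) is diegetic: a generator is a real object/event in the scene's world.
(3) spoken by a character present in the story world → diegetic.
(4) it's Wren's unspoken thought, heard only by the audience via her subjectivity → meta-diegetic.

non-diegetic, diegetic, diegetic, meta-diegetic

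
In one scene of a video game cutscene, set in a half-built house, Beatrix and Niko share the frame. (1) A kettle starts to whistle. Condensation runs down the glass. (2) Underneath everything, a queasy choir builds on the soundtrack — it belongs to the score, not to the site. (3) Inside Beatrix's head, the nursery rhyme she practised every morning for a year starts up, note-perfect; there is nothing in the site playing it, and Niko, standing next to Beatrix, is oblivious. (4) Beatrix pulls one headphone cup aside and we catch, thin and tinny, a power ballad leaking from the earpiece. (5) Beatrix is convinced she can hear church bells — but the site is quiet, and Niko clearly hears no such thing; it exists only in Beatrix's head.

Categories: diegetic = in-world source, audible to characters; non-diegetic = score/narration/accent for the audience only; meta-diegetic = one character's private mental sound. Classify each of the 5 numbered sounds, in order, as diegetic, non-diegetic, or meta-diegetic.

(1) is diegetic: the sound comes from a kettle physically present in the location.
(2) is non-diegetic: score with no on-screen or off-screen source; it exists for the audience alone.
(3) is meta-diegetic: it lives in Beatrix's subjectivity, not in the site.
Sound (4): it's leaking from a physical pair of headphones in the scene, so diegetic.
(5) Beatrix alone 'hears' it — an imagined sound, not present in the space → meta-diegetic.

diegetic, non-diegetic, meta-diegetic, diegetic, meta-diegetic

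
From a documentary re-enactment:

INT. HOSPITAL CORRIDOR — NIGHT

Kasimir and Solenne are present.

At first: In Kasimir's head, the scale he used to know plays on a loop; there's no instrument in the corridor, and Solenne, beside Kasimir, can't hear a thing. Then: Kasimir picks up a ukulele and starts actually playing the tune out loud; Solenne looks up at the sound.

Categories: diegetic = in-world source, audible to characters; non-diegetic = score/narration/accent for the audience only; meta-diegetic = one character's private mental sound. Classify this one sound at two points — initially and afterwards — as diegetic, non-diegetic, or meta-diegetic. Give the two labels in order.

Initially: the tune exists only as Kasimir's private memory; Solenne can't hear it → meta-diegetic.
Afterwards: Kasimir is now producing it live on a ukulele, in the room, and Solenne hears it → diegetic.

meta-diegetic, diegetic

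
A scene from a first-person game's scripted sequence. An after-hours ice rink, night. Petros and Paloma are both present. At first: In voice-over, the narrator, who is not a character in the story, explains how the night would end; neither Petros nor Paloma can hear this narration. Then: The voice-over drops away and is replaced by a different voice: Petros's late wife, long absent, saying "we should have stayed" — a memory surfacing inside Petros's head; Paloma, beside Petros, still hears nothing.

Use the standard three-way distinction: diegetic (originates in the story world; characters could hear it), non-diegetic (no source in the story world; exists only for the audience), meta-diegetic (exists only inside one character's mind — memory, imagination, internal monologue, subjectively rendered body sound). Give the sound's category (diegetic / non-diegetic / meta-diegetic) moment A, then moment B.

non-diegetic, meta-diegetic

Moment A: the external narrator addresses only the audience — outside the story world → non-diegetic.
Moment B: the replacement voice is a memory inside Petros's mind specifically → meta-diegetic.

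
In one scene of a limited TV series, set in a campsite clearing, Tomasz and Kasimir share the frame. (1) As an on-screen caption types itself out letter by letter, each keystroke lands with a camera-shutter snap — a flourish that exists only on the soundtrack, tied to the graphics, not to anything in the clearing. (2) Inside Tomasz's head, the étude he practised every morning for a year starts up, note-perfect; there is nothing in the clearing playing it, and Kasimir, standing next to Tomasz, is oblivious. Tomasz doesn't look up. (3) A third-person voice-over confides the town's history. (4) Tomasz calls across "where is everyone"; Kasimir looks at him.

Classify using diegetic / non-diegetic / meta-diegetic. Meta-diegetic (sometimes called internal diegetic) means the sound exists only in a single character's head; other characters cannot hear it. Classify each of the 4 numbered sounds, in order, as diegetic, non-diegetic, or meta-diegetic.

non-diegetic, meta-diegetic, non-diegetic, diegetic

(1) is non-diegetic: the caption isn't part of the story world, so neither is the sound tied to it.
(2) remembered music, private to Tomasz — Kasimir is oblivious because it isn't in the room → meta-diegetic.
Sound (3): external voice-over — not a character, not heard by anyone in the scene, so non-diegetic.
Sound (4): on-screen dialogue — Tomasz speaks and Kasimir is there to hear, so diegetic.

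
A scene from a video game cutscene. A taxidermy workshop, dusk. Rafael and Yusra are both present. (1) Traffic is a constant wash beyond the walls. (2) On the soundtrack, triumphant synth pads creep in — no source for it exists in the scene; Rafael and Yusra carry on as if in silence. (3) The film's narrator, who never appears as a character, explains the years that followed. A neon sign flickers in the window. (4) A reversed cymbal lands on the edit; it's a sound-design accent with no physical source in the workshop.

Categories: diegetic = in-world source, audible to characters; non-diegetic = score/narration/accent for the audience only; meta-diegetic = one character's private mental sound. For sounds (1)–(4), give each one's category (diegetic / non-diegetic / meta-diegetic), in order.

(1) traffic is part of the location's real environment → diegetic.
(2) is non-diegetic: nothing in the workshop produces it and the characters don't hear it — pure soundtrack.
Sound (3): commentary laid over the scene from outside the fiction, so non-diegetic.
Sound (4): an editorial stinger — it belongs to the cut, not the story world, so non-diegetic.

diegetic, non-diegetic, non-diegetic, non-diegetic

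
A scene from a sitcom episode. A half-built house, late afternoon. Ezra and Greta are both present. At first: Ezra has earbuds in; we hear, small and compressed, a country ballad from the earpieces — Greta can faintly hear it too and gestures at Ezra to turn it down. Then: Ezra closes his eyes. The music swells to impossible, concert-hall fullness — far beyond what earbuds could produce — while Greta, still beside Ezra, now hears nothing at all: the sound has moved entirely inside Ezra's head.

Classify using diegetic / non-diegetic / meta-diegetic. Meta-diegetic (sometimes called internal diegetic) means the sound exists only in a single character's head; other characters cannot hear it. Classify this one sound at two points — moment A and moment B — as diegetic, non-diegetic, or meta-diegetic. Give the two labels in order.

Moment A: the earbuds are a physical source both characters can hear → diegetic.
Moment B: the music now exists only as Ezra's subjective experience; Greta can no longer hear it → meta-diegetic.

diegetic, meta-diegetic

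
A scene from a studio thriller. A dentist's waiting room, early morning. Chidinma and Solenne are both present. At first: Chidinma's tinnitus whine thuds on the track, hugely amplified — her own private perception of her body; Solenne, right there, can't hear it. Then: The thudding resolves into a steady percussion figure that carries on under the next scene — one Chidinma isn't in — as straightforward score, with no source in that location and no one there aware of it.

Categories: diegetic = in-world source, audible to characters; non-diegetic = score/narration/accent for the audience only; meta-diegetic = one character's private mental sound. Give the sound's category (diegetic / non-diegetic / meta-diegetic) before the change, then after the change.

Before the change: it's Chidinma's subjective body sound, inaudible to Solenne → meta-diegetic.
After the change: detached from Chidinma and playing as sourceless score over a scene she isn't in — for the audience only → non-diegetic.

meta-diegetic, non-diegetic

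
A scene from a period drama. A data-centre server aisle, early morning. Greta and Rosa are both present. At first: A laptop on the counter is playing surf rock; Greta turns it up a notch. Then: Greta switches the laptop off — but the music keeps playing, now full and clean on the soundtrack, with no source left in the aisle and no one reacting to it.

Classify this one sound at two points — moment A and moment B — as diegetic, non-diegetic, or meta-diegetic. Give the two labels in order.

diegetic, non-diegetic

Moment A: a laptop is a real in-scene source and Greta reacts to it → diegetic.
Moment B: there is no longer any in-world source and no one can hear it — it has become underscore → non-diegetic.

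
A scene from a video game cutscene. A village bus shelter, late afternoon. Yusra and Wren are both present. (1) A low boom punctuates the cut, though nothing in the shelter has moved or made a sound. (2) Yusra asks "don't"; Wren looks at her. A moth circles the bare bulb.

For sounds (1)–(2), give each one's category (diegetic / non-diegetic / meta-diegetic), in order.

(1) it's a sound-design accent with no in-world source; no one in the scene can hear it → non-diegetic.
Sound (2): Yusra is a character speaking aloud in the scene, so diegetic.

non-diegetic, diegetic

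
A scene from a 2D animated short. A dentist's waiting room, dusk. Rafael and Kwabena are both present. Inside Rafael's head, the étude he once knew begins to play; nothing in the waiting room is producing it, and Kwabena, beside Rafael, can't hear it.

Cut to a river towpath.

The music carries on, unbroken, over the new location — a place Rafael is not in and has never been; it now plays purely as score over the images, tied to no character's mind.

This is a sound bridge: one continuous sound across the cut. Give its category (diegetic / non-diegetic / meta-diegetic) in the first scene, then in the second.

meta-diegetic, non-diegetic

Scene one: the music exists only inside Rafael's mind; Kwabena can't hear it → meta-diegetic.
Scene two: it's detached from Rafael entirely and plays over unrelated images with no in-world source — conventional underscore → non-diegetic.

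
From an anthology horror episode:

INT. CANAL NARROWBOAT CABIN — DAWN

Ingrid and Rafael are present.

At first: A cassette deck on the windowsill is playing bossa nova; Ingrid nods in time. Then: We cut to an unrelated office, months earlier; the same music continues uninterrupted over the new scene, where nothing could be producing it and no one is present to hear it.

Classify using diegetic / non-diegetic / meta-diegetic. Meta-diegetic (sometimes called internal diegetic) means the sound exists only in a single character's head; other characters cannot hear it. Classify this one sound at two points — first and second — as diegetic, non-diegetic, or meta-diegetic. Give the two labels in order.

First: a cassette deck is a real in-scene source and Ingrid reacts to it → diegetic.
Second: there is no longer any in-world source and no one can hear it — it has become underscore → non-diegetic.

diegetic, non-diegetic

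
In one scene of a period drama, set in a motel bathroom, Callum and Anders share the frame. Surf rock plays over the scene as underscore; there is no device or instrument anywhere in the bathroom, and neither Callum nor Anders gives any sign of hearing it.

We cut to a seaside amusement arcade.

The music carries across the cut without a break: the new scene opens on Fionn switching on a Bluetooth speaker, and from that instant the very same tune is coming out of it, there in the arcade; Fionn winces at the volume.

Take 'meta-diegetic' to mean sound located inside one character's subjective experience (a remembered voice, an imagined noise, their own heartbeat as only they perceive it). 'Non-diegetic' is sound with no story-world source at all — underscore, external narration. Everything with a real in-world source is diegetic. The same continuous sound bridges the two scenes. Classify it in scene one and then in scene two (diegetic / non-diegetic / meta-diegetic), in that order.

Scene one: there's no in-world source anywhere and no character hears it — underscore for the audience only → non-diegetic.
Scene two: once Fionn turns on a Bluetooth speaker, the music has a real source in the story world and Fionn reacts to it → diegetic.

non-diegetic, diegetic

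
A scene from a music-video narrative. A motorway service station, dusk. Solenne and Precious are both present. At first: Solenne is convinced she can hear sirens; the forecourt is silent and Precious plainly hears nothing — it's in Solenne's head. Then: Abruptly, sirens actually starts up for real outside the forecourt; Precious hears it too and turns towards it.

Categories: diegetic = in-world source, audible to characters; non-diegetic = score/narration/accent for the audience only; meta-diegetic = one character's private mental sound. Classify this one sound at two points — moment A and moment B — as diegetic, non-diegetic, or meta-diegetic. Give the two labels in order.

Moment A: only Solenne 'hears' it — imagined, in her mind → meta-diegetic.
Moment B: now there's a real external source and Precious hears it too — in the story world → diegetic.

meta-diegetic, diegetic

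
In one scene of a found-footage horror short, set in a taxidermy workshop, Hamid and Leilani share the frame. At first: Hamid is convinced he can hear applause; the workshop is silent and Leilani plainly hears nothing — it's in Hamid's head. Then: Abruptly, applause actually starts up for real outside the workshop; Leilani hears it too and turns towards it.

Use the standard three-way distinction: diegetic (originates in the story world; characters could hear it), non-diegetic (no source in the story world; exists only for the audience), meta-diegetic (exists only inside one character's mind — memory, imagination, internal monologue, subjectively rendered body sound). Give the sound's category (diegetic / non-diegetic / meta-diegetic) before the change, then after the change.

meta-diegetic, diegetic

Before the change: only Hamid 'hears' it — imagined, in his mind → meta-diegetic.
After the change: now there's a real external source and Leilani hears it too — in the story world → diegetic.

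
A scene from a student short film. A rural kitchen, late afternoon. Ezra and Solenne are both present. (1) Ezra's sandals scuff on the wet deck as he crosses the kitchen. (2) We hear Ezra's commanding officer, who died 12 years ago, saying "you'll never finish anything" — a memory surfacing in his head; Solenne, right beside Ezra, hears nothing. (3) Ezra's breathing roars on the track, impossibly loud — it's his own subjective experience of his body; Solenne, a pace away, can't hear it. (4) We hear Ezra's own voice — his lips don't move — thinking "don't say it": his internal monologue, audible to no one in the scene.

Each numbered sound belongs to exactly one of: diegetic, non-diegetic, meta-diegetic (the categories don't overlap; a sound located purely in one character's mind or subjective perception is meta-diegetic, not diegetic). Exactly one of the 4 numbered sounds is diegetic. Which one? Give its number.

Sound (1): Ezra's footsteps are produced in the story world, so diegetic.
(2) a remembered line, private to Ezra — not present in the room, not audible to Solenne → meta-diegetic.
(3) it's Ezra's internal bodily sensation rendered as sound; only Ezra 'hears' it → meta-diegetic.
(4) is meta-diegetic: Ezra's thought-voice: a private mental sound no other character can hear.
Only (1) is diegetic.

1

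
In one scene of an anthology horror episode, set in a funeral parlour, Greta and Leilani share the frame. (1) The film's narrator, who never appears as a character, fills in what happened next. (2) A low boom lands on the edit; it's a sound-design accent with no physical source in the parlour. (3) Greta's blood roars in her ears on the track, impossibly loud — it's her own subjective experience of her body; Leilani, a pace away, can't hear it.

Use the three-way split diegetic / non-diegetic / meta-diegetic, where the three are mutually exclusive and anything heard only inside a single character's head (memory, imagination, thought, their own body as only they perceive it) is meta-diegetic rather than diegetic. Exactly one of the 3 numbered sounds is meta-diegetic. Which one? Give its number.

3

(1) is non-diegetic: the narrator exists outside the story world, addressing only the audience.
(2) is non-diegetic: nothing in the scene produces it; it's an accent added for the audience.
(3) is meta-diegetic: point-of-audition from inside Greta's body; not a sound in the room.
Only (3) is meta-diegetic.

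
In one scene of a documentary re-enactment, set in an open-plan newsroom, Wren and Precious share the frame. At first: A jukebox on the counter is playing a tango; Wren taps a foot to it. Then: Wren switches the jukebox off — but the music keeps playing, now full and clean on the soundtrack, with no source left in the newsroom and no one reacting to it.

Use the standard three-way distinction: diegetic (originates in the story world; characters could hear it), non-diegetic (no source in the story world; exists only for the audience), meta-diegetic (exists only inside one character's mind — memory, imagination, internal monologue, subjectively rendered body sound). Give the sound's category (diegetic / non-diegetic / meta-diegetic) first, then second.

diegetic, non-diegetic

First: a jukebox is a real in-scene source and Wren reacts to it → diegetic.
Second: there is no longer any in-world source and no one can hear it — it has become underscore → non-diegetic.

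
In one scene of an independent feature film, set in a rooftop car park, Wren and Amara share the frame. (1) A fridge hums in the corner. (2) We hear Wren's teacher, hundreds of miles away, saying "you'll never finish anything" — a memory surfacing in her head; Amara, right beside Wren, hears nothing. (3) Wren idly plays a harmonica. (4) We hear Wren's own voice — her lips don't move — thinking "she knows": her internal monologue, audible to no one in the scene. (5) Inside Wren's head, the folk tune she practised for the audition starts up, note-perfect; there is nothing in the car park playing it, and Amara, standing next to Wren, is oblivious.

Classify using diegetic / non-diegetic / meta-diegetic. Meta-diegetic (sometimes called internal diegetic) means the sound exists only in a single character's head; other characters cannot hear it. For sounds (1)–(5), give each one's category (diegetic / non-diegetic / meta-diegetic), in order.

Sound (1): a fridge is part of the location's real environment, so diegetic.
(2) is meta-diegetic: a remembered line, private to Wren — not present in the room, not audible to Amara.
Sound (3): a character is playing a harmonica on screen, so diegetic.
(4) is meta-diegetic: internal monologue — inside Wren's mind, not spoken into the scene.
Sound (5): remembered music, private to Wren — Amara is oblivious because it isn't in the room, so meta-diegetic.

diegetic, meta-diegetic, diegetic, meta-diegetic, meta-diegetic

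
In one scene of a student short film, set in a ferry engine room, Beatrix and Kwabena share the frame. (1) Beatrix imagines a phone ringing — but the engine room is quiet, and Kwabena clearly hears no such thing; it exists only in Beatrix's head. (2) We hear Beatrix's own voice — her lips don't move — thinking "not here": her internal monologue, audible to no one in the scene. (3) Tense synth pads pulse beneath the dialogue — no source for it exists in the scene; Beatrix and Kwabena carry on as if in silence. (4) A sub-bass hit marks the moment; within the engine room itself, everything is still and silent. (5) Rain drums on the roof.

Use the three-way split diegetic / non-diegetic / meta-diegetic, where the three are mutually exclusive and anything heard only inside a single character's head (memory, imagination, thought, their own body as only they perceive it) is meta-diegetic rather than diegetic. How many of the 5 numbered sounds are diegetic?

(1) is meta-diegetic: the sound is imagined by Beatrix; nothing in the story world is producing it and Kwabena can't hear it.
(2) Beatrix's thought-voice: a private mental sound no other character can hear → meta-diegetic.
(3) is non-diegetic: nothing in the engine room produces it and the characters don't hear it — pure soundtrack.
(4) is non-diegetic: it's a sound-design accent with no in-world source; no one in the scene can hear it.
(5) is diegetic: ambient/room sound belonging to the story's physical space.
Diegetic: (5) — that's 1.

1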